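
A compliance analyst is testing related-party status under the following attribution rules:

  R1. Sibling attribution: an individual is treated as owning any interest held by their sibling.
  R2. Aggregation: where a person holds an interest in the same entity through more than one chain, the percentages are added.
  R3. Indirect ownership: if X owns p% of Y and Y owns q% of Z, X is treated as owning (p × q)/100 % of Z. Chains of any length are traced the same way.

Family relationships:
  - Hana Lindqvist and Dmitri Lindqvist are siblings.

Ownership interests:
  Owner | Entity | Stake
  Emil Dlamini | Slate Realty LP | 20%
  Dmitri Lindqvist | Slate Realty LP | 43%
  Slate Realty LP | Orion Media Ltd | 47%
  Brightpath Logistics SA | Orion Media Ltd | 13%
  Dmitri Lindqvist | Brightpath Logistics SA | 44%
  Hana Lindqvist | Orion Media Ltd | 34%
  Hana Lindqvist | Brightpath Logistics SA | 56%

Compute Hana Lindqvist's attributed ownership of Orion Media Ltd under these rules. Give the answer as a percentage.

By sibling attribution (R1), Hana Lindqvist is treated as also owning Dmitri Lindqvist's interest in Brightpath Logistics SA, giving 56% + 44% = 100%.
By sibling attribution (R1), Hana Lindqvist is treated as owning Dmitri Lindqvist's 43% interest in Slate Realty LP.
Chain via Brightpath Logistics SA (R3): 100% × 13% = 13% of Orion Media Ltd.
Direct interest in Orion Media Ltd: 34%.
Chain via Slate Realty LP (R3): 43% × 47% = 20.21% of Orion Media Ltd.
Aggregating (R2): 13% + 34% + 20.21% = 67.21%.

67.21%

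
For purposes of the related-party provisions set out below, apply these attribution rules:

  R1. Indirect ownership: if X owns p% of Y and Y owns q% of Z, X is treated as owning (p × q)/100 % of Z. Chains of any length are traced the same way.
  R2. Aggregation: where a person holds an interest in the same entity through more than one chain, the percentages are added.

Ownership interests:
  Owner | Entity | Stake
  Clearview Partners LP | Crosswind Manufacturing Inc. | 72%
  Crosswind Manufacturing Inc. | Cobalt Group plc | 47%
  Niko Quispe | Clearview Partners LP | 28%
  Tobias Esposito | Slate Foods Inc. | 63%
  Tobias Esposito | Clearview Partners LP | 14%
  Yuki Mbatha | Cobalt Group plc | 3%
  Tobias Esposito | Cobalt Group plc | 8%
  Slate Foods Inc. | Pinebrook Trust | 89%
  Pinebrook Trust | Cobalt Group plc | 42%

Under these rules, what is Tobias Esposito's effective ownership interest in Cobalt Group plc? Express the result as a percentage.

Chain via Slate Foods Inc. → Pinebrook Trust (R1): 63% × 89% × 42% = 23.5494% of Cobalt Group plc.
Chain via Clearview Partners LP → Crosswind Manufacturing Inc. (R1): 14% × 72% × 47% = 4.7376% of Cobalt Group plc.
Direct interest in Cobalt Group plc: 8%.
Aggregating (R2): 23.5494% + 4.7376% + 8% = 36.287%.

36.287%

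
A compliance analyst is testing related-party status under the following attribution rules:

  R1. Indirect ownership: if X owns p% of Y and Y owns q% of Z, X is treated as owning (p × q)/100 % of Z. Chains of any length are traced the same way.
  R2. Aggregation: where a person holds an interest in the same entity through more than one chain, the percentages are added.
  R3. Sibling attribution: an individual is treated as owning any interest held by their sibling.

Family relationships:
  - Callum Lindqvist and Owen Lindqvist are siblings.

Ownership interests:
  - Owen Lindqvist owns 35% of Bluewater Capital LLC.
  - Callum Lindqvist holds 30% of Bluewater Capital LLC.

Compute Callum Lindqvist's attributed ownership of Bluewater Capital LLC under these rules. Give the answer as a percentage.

65%

By sibling attribution (R3), Callum Lindqvist is treated as also owning Owen Lindqvist's interest in Bluewater Capital LLC, giving 30% + 35% = 65%.
Direct interest in Bluewater Capital LLC: 65%.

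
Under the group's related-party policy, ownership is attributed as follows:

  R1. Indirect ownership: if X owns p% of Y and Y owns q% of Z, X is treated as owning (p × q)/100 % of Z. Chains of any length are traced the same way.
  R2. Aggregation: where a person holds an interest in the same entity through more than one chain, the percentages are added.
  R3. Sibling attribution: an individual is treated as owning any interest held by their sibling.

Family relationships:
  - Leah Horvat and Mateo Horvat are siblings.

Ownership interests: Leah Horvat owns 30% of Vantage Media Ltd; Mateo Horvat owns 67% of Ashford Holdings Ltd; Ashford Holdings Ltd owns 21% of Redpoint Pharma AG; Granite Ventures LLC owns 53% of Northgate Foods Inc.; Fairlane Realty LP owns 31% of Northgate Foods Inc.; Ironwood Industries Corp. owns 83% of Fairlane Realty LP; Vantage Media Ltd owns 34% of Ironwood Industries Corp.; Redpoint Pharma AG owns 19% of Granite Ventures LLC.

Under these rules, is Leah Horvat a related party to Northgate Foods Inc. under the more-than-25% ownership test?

No

By sibling attribution (R3), Leah Horvat is treated as owning Mateo Horvat's 67% interest in Ashford Holdings Ltd.
Chain via Vantage Media Ltd → Ironwood Industries Corp. → Fairlane Realty LP (R1): 30% × 34% × 83% × 31% = 2.62446% of Northgate Foods Inc.
Chain via Ashford Holdings Ltd → Redpoint Pharma AG → Granite Ventures LLC (R1): 67% × 21% × 19% × 53% = 1.416849% of Northgate Foods Inc.
Aggregating (R2): 2.62446% + 1.416849% = 4.041309%.
4.041309% does not exceed the 25% threshold, so Leah is not a related party to Northgate Foods Inc.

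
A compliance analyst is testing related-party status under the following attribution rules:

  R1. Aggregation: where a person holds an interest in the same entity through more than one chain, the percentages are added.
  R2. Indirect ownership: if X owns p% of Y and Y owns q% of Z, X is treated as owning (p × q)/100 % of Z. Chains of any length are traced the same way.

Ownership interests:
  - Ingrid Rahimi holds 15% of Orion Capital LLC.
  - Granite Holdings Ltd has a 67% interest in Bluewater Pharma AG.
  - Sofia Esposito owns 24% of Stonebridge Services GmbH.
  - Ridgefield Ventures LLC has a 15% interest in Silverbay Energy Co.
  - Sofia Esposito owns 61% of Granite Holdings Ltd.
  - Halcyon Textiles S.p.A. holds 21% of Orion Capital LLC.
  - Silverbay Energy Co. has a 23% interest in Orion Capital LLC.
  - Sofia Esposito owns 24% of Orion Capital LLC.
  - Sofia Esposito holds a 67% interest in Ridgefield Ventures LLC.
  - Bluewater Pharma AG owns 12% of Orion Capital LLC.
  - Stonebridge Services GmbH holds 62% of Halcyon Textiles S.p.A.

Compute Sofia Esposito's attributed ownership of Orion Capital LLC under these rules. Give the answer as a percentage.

Chain via Stonebridge Services GmbH → Halcyon Textiles S.p.A. (R2): 24% × 62% × 21% = 3.1248% of Orion Capital LLC.
Chain via Ridgefield Ventures LLC → Silverbay Energy Co. (R2): 67% × 15% × 23% = 2.3115% of Orion Capital LLC.
Chain via Granite Holdings Ltd → Bluewater Pharma AG (R2): 61% × 67% × 12% = 4.9044% of Orion Capital LLC.
Direct interest in Orion Capital LLC: 24%.
Aggregating (R1): 3.1248% + 2.3115% + 4.9044% + 24% = 34.3407%.

34.3407%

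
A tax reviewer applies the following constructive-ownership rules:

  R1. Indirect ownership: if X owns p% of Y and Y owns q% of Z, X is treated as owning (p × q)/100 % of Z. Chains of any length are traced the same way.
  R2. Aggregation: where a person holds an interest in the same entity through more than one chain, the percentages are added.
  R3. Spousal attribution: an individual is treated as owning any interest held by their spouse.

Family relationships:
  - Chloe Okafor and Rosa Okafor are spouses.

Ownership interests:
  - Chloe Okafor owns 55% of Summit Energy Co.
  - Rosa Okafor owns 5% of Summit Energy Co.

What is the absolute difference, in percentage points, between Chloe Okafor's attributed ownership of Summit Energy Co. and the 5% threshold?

55

By spousal attribution (R3), Chloe Okafor is treated as also owning Rosa Okafor's interest in Summit Energy Co, giving 55% + 5% = 60%.
Direct interest in Summit Energy Co: 60%.
60% exceeds the 5% threshold by 55 percentage points.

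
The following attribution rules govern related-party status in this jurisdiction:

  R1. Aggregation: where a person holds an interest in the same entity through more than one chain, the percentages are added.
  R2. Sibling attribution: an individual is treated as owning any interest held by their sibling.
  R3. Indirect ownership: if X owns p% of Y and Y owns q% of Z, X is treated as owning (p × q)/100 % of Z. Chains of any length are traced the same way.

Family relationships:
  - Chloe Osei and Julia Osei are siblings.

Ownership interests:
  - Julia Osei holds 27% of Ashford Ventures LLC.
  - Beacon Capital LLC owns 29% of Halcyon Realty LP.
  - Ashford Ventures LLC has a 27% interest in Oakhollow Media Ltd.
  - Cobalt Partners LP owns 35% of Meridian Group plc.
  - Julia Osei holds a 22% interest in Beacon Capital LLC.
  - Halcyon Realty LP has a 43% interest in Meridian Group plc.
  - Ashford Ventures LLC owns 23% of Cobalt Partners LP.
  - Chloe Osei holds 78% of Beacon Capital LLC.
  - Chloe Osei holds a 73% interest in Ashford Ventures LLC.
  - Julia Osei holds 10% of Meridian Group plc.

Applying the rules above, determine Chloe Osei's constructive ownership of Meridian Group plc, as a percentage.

30.52%

By sibling attribution (R2), Chloe Osei is treated as also owning Julia Osei's interest in Ashford Ventures LLC, giving 73% + 27% = 100%.
By sibling attribution (R2), Chloe Osei is treated as also owning Julia Osei's interest in Beacon Capital LLC, giving 78% + 22% = 100%.
By sibling attribution (R2), Chloe Osei is treated as owning Julia Osei's 10% interest in Meridian Group plc.
Chain via Ashford Ventures LLC → Cobalt Partners LP (R3): 100% × 23% × 35% = 8.05% of Meridian Group plc.
Chain via Beacon Capital LLC → Halcyon Realty LP (R3): 100% × 29% × 43% = 12.47% of Meridian Group plc.
Direct interest in Meridian Group plc: 10%.
Aggregating (R1): 8.05% + 12.47% + 10% = 30.52%.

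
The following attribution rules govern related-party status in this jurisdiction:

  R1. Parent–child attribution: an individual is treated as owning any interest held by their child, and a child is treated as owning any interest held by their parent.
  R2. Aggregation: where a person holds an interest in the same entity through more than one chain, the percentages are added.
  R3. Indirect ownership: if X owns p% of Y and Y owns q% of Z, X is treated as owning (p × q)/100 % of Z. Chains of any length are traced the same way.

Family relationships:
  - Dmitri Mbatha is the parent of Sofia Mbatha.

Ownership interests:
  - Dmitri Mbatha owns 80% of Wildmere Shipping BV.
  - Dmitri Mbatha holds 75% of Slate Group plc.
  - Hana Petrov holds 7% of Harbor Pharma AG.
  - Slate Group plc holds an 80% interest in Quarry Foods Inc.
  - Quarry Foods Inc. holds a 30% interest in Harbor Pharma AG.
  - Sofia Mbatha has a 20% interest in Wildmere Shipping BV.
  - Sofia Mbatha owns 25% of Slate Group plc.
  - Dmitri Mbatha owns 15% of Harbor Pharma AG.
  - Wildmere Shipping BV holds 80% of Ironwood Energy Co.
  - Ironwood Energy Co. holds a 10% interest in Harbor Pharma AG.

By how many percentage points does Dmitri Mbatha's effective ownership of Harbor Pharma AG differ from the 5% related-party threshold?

By parent–child attribution (R1), Dmitri Mbatha is treated as also owning Sofia Mbatha's interest in Wildmere Shipping BV, giving 80% + 20% = 100%.
By parent–child attribution (R1), Dmitri Mbatha is treated as also owning Sofia Mbatha's interest in Slate Group plc, giving 75% + 25% = 100%.
Chain via Wildmere Shipping BV → Ironwood Energy Co. (R3): 100% × 80% × 10% = 8% of Harbor Pharma AG.
Chain via Slate Group plc → Quarry Foods Inc. (R3): 100% × 80% × 30% = 24% of Harbor Pharma AG.
Direct interest in Harbor Pharma AG: 15%.
Aggregating (R2): 8% + 24% + 15% = 47%.
47% exceeds the 5% threshold by 42 percentage points.

42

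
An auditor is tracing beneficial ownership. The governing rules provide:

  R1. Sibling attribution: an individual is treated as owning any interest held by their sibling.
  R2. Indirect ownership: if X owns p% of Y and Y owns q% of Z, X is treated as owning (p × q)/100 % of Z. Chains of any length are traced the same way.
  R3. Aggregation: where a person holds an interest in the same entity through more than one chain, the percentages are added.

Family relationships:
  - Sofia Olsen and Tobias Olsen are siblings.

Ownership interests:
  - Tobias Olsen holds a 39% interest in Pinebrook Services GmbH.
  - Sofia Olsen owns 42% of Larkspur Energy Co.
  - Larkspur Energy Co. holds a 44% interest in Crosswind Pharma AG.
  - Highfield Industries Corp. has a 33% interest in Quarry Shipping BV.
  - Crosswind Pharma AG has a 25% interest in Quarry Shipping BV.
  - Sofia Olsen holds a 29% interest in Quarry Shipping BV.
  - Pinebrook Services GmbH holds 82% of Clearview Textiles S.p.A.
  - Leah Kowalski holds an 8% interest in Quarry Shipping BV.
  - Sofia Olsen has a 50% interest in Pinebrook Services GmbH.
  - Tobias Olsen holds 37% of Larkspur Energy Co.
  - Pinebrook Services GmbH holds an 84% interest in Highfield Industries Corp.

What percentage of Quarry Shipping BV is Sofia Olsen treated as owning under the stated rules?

62.3608%

By sibling attribution (R1), Sofia Olsen is treated as also owning Tobias Olsen's interest in Pinebrook Services GmbH, giving 50% + 39% = 89%.
By sibling attribution (R1), Sofia Olsen is treated as also owning Tobias Olsen's interest in Larkspur Energy Co, giving 42% + 37% = 79%.
Chain via Pinebrook Services GmbH → Highfield Industries Corp. (R2): 89% × 84% × 33% = 24.6708% of Quarry Shipping BV.
Chain via Larkspur Energy Co. → Crosswind Pharma AG (R2): 79% × 44% × 25% = 8.69% of Quarry Shipping BV.
Direct interest in Quarry Shipping BV: 29%.
Aggregating (R3): 24.6708% + 8.69% + 29% = 62.3608%.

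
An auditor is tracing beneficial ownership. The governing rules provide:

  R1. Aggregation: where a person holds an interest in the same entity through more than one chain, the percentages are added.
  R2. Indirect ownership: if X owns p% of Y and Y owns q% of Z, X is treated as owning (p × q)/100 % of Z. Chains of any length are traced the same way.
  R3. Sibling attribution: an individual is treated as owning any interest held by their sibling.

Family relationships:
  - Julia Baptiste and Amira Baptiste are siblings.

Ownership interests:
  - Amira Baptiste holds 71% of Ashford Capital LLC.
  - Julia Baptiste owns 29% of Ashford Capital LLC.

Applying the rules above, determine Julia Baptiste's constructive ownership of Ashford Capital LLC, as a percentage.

100%

By sibling attribution (R3), Julia Baptiste is treated as also owning Amira Baptiste's interest in Ashford Capital LLC, giving 29% + 71% = 100%.
Direct interest in Ashford Capital LLC: 100%.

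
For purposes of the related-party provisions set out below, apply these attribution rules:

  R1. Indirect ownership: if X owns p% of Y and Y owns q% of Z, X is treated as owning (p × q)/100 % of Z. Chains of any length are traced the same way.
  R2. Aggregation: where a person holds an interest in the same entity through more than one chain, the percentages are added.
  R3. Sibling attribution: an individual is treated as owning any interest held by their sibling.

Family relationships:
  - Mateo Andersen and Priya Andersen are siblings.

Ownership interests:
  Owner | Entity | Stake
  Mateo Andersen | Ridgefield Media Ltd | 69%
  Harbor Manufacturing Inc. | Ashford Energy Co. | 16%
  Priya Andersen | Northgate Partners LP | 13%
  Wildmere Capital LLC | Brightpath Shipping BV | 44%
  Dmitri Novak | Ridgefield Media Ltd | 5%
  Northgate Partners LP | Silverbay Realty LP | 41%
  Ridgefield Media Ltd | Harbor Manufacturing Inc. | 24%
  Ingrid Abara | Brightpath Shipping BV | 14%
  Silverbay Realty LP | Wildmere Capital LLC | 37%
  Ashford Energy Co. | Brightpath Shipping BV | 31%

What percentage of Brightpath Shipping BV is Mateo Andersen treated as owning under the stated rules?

By sibling attribution (R3), Mateo Andersen is treated as owning Priya Andersen's 13% interest in Northgate Partners LP.
Chain via Ridgefield Media Ltd → Harbor Manufacturing Inc. → Ashford Energy Co. (R1): 69% × 24% × 16% × 31% = 0.821376% of Brightpath Shipping BV.
Chain via Northgate Partners LP → Silverbay Realty LP → Wildmere Capital LLC (R1): 13% × 41% × 37% × 44% = 0.867724% of Brightpath Shipping BV.
Aggregating (R2): 0.821376% + 0.867724% = 1.6891%.

1.6891%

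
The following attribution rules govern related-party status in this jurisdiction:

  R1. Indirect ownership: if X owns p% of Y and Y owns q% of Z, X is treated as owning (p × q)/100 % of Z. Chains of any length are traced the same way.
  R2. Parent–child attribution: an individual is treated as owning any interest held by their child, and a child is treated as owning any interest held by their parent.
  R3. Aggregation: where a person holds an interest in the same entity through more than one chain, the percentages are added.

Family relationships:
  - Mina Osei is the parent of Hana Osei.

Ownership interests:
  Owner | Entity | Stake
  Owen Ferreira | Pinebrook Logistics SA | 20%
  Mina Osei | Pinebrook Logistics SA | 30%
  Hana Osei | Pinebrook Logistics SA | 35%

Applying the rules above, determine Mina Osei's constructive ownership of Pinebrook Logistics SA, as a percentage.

65%

By parent–child attribution (R2), Mina Osei is treated as also owning Hana Osei's interest in Pinebrook Logistics SA, giving 30% + 35% = 65%.
Direct interest in Pinebrook Logistics SA: 65%.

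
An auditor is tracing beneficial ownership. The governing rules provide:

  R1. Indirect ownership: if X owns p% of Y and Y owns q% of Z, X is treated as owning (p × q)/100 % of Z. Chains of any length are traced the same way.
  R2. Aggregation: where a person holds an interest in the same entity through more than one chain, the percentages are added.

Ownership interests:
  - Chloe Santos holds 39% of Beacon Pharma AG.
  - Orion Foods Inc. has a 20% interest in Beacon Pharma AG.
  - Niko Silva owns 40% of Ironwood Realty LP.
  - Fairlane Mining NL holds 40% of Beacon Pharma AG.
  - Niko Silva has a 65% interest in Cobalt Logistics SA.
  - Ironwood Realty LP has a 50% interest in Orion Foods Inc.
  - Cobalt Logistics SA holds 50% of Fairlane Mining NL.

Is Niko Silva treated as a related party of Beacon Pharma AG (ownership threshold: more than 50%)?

No

Chain via Ironwood Realty LP → Orion Foods Inc. (R1): 40% × 50% × 20% = 4% of Beacon Pharma AG.
Chain via Cobalt Logistics SA → Fairlane Mining NL (R1): 65% × 50% × 40% = 13% of Beacon Pharma AG.
Aggregating (R2): 4% + 13% = 17%.
17% does not exceed the 50% threshold, so Niko is not a related party to Beacon Pharma AG.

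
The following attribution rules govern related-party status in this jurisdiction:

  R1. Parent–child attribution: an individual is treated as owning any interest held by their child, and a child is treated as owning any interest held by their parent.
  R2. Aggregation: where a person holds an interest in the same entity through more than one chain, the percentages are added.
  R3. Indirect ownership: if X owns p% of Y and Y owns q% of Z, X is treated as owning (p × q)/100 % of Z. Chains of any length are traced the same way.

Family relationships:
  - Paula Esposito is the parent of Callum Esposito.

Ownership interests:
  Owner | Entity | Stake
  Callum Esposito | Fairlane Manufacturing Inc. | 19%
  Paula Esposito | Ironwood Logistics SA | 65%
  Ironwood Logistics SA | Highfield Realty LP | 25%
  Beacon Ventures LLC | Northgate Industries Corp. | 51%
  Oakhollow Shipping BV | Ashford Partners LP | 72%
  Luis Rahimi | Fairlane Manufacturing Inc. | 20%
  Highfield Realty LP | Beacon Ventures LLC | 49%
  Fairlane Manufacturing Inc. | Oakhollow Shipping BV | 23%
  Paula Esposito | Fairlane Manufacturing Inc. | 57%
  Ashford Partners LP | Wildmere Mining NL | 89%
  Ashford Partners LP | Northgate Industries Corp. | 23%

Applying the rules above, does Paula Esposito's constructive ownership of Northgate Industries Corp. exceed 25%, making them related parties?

No

By parent–child attribution (R1), Paula Esposito is treated as also owning Callum Esposito's interest in Fairlane Manufacturing Inc, giving 57% + 19% = 76%.
Chain via Fairlane Manufacturing Inc. → Oakhollow Shipping BV → Ashford Partners LP (R3): 76% × 23% × 72% × 23% = 2.894688% of Northgate Industries Corp.
Chain via Ironwood Logistics SA → Highfield Realty LP → Beacon Ventures LLC (R3): 65% × 25% × 49% × 51% = 4.060875% of Northgate Industries Corp.
Aggregating (R2): 2.894688% + 4.060875% = 6.955563%.
6.955563% does not exceed the 25% threshold, so Paula is not a related party to Northgate Industries Corp.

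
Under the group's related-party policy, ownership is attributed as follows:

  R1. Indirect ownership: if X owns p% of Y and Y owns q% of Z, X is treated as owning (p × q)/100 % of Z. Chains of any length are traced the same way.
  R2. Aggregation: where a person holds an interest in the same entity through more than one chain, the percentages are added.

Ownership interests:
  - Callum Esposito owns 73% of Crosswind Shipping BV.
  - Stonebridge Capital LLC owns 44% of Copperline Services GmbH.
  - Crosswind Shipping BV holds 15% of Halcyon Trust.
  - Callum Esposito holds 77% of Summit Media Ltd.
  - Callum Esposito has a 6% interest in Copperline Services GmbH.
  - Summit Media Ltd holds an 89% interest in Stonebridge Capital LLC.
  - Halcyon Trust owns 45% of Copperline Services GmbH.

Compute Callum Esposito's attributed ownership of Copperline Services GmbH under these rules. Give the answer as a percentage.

Chain via Crosswind Shipping BV → Halcyon Trust (R1): 73% × 15% × 45% = 4.9275% of Copperline Services GmbH.
Chain via Summit Media Ltd → Stonebridge Capital LLC (R1): 77% × 89% × 44% = 30.1532% of Copperline Services GmbH.
Direct interest in Copperline Services GmbH: 6%.
Aggregating (R2): 4.9275% + 30.1532% + 6% = 41.0807%.

41.0807%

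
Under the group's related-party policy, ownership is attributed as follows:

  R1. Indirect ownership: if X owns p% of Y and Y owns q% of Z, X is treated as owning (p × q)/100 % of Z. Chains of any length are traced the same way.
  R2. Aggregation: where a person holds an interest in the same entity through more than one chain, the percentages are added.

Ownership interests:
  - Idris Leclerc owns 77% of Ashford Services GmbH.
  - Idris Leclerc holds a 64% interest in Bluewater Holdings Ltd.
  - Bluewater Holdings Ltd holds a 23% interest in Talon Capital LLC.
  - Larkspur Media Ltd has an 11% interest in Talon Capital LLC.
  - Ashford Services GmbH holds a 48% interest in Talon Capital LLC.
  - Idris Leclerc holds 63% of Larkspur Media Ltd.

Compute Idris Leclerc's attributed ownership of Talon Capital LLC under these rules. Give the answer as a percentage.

58.61%

Chain via Bluewater Holdings Ltd (R1): 64% × 23% = 14.72% of Talon Capital LLC.
Chain via Ashford Services GmbH (R1): 77% × 48% = 36.96% of Talon Capital LLC.
Chain via Larkspur Media Ltd (R1): 63% × 11% = 6.93% of Talon Capital LLC.
Aggregating (R2): 14.72% + 36.96% + 6.93% = 58.61%.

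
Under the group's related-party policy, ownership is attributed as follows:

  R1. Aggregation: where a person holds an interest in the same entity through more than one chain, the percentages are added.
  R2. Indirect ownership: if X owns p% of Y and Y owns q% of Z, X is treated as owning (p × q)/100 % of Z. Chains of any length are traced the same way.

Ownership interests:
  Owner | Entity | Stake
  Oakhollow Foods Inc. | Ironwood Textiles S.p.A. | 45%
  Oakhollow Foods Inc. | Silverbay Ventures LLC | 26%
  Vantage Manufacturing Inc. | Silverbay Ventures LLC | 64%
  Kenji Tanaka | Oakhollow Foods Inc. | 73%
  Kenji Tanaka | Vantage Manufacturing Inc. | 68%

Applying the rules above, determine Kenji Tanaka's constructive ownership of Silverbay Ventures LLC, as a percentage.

Chain via Oakhollow Foods Inc. (R2): 73% × 26% = 18.98% of Silverbay Ventures LLC.
Chain via Vantage Manufacturing Inc. (R2): 68% × 64% = 43.52% of Silverbay Ventures LLC.
Aggregating (R1): 18.98% + 43.52% = 62.5%.

62.5%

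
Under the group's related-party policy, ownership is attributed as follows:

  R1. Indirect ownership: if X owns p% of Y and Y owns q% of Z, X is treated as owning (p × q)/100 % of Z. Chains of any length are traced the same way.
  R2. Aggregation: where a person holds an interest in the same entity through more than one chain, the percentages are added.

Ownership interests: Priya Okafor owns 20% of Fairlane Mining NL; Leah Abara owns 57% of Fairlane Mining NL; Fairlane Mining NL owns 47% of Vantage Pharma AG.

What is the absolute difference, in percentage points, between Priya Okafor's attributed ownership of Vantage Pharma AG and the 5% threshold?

4.4

Chain via Fairlane Mining NL (R1): 20% × 47% = 9.4% of Vantage Pharma AG.
9.4% exceeds the 5% threshold by 4.4 percentage points.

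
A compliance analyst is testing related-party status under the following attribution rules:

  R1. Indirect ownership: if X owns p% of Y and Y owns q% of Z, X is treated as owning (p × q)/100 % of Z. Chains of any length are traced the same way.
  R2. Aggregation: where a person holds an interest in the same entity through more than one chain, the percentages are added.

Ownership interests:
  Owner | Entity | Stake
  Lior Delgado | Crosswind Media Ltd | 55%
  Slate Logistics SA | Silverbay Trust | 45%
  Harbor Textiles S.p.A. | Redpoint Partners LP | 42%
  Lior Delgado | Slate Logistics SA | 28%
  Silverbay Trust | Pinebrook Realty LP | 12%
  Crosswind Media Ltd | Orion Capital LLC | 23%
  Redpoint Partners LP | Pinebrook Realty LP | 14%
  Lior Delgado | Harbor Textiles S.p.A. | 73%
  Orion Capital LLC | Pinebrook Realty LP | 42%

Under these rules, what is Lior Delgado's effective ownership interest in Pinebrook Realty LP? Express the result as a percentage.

11.1174%

Chain via Harbor Textiles S.p.A. → Redpoint Partners LP (R1): 73% × 42% × 14% = 4.2924% of Pinebrook Realty LP.
Chain via Slate Logistics SA → Silverbay Trust (R1): 28% × 45% × 12% = 1.512% of Pinebrook Realty LP.
Chain via Crosswind Media Ltd → Orion Capital LLC (R1): 55% × 23% × 42% = 5.313% of Pinebrook Realty LP.
Aggregating (R2): 4.2924% + 1.512% + 5.313% = 11.1174%.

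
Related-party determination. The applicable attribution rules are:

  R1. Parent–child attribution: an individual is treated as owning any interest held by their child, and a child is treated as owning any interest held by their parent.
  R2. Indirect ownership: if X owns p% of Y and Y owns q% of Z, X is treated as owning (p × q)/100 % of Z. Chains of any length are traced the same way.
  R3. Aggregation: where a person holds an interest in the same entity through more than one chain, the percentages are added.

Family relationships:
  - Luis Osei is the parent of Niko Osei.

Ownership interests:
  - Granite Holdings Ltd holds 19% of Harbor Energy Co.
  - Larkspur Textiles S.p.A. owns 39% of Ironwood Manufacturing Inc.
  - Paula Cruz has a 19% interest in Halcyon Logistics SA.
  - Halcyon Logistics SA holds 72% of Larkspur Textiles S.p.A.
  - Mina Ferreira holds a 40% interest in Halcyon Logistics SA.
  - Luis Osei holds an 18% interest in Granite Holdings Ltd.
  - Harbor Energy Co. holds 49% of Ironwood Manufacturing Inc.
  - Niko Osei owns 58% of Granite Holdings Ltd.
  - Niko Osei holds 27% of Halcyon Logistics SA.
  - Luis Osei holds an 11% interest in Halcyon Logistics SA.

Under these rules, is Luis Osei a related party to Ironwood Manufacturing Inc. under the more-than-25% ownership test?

By parent–child attribution (R1), Luis Osei is treated as also owning Niko Osei's interest in Halcyon Logistics SA, giving 11% + 27% = 38%.
By parent–child attribution (R1), Luis Osei is treated as also owning Niko Osei's interest in Granite Holdings Ltd, giving 18% + 58% = 76%.
Chain via Halcyon Logistics SA → Larkspur Textiles S.p.A. (R2): 38% × 72% × 39% = 10.6704% of Ironwood Manufacturing Inc.
Chain via Granite Holdings Ltd → Harbor Energy Co. (R2): 76% × 19% × 49% = 7.0756% of Ironwood Manufacturing Inc.
Aggregating (R3): 10.6704% + 7.0756% = 17.746%.
17.746% does not exceed the 25% threshold, so Luis is not a related party to Ironwood Manufacturing Inc.

No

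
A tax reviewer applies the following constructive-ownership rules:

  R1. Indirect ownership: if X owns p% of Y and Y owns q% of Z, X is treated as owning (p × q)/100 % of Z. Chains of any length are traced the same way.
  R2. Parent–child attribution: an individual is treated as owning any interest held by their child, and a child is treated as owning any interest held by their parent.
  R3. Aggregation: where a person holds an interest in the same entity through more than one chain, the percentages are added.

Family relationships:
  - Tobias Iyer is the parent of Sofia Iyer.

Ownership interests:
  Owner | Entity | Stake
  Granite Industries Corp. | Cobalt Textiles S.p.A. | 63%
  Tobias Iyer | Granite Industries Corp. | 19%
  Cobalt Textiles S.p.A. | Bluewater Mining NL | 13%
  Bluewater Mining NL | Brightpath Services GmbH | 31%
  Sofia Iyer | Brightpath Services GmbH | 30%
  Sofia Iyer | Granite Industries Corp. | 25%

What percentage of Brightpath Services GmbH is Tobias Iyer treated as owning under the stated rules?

By parent–child attribution (R2), Tobias Iyer is treated as also owning Sofia Iyer's interest in Granite Industries Corp, giving 19% + 25% = 44%.
By parent–child attribution (R2), Tobias Iyer is treated as owning Sofia Iyer's 30% interest in Brightpath Services GmbH.
Chain via Granite Industries Corp. → Cobalt Textiles S.p.A. → Bluewater Mining NL (R1): 44% × 63% × 13% × 31% = 1.117116% of Brightpath Services GmbH.
Direct interest in Brightpath Services GmbH: 30%.
Aggregating (R3): 1.117116% + 30% = 31.117116%.

31.117116%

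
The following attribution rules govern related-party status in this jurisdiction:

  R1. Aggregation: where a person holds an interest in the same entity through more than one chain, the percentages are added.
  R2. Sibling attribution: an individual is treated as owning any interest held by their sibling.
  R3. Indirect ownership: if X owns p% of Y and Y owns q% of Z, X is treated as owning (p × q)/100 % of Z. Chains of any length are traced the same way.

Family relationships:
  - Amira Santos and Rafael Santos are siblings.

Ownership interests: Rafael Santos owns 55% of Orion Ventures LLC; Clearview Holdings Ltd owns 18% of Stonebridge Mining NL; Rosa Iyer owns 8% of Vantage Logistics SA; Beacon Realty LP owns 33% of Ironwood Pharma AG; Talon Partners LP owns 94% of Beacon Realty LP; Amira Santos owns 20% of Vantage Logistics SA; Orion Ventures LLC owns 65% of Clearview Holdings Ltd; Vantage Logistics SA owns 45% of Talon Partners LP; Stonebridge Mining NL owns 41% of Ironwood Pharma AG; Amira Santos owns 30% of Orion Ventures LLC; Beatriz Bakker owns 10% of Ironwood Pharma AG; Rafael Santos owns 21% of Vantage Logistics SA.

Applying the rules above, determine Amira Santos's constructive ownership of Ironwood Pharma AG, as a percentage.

By sibling attribution (R2), Amira Santos is treated as also owning Rafael Santos's interest in Vantage Logistics SA, giving 20% + 21% = 41%.
By sibling attribution (R2), Amira Santos is treated as also owning Rafael Santos's interest in Orion Ventures LLC, giving 30% + 55% = 85%.
Chain via Vantage Logistics SA → Talon Partners LP → Beacon Realty LP (R3): 41% × 45% × 94% × 33% = 5.72319% of Ironwood Pharma AG.
Chain via Orion Ventures LLC → Clearview Holdings Ltd → Stonebridge Mining NL (R3): 85% × 65% × 18% × 41% = 4.07745% of Ironwood Pharma AG.
Aggregating (R1): 5.72319% + 4.07745% = 9.80064%.

9.80064%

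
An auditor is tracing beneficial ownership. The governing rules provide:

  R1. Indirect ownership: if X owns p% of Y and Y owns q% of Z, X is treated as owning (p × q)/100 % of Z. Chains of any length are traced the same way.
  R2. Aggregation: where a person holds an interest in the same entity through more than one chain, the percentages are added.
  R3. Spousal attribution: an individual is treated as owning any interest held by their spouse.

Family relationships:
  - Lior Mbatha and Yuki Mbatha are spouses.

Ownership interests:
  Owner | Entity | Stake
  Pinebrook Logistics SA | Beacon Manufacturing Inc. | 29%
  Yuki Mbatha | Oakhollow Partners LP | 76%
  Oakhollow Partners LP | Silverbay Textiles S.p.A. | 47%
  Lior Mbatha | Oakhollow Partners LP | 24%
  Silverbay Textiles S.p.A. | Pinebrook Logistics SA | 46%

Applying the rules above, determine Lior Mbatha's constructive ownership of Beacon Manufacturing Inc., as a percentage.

6.2698%

By spousal attribution (R3), Lior Mbatha is treated as also owning Yuki Mbatha's interest in Oakhollow Partners LP, giving 24% + 76% = 100%.
Chain via Oakhollow Partners LP → Silverbay Textiles S.p.A. → Pinebrook Logistics SA (R1): 100% × 47% × 46% × 29% = 6.2698% of Beacon Manufacturing Inc.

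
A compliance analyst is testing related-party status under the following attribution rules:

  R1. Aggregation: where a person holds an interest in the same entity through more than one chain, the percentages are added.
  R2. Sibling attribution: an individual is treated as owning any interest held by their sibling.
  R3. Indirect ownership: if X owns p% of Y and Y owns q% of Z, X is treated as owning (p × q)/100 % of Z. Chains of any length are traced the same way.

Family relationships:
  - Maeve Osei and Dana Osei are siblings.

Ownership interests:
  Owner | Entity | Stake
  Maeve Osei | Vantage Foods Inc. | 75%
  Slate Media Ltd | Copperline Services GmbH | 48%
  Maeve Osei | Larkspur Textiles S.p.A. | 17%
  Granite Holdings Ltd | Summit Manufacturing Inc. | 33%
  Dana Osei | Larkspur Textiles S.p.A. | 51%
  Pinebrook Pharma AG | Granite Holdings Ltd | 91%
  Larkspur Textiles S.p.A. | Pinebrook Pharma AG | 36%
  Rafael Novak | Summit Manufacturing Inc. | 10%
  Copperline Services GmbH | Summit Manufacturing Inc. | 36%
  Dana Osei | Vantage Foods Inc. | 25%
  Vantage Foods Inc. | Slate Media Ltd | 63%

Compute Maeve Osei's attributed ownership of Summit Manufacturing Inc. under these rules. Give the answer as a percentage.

By sibling attribution (R2), Maeve Osei is treated as also owning Dana Osei's interest in Vantage Foods Inc, giving 75% + 25% = 100%.
By sibling attribution (R2), Maeve Osei is treated as also owning Dana Osei's interest in Larkspur Textiles S.p.A, giving 17% + 51% = 68%.
Chain via Vantage Foods Inc. → Slate Media Ltd → Copperline Services GmbH (R3): 100% × 63% × 48% × 36% = 10.8864% of Summit Manufacturing Inc.
Chain via Larkspur Textiles S.p.A. → Pinebrook Pharma AG → Granite Holdings Ltd (R3): 68% × 36% × 91% × 33% = 7.351344% of Summit Manufacturing Inc.
Aggregating (R1): 10.8864% + 7.351344% = 18.237744%.

18.237744%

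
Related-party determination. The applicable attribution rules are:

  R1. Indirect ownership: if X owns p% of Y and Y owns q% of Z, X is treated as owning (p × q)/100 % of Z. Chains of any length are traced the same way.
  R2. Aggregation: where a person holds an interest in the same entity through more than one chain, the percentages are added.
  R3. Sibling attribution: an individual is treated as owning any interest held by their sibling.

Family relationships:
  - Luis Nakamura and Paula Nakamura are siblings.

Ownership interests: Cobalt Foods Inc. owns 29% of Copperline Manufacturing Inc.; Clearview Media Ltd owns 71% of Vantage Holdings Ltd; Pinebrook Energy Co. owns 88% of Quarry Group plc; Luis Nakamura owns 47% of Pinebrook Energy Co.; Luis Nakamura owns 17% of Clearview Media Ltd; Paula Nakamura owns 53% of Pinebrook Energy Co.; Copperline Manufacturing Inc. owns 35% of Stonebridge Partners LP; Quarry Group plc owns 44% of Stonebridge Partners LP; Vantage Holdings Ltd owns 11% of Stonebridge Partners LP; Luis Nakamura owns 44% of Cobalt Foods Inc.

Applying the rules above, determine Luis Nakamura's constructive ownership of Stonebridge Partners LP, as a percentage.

By sibling attribution (R3), Luis Nakamura is treated as also owning Paula Nakamura's interest in Pinebrook Energy Co, giving 47% + 53% = 100%.
Chain via Cobalt Foods Inc. → Copperline Manufacturing Inc. (R1): 44% × 29% × 35% = 4.466% of Stonebridge Partners LP.
Chain via Clearview Media Ltd → Vantage Holdings Ltd (R1): 17% × 71% × 11% = 1.3277% of Stonebridge Partners LP.
Chain via Pinebrook Energy Co. → Quarry Group plc (R1): 100% × 88% × 44% = 38.72% of Stonebridge Partners LP.
Aggregating (R2): 4.466% + 1.3277% + 38.72% = 44.5137%.

44.5137%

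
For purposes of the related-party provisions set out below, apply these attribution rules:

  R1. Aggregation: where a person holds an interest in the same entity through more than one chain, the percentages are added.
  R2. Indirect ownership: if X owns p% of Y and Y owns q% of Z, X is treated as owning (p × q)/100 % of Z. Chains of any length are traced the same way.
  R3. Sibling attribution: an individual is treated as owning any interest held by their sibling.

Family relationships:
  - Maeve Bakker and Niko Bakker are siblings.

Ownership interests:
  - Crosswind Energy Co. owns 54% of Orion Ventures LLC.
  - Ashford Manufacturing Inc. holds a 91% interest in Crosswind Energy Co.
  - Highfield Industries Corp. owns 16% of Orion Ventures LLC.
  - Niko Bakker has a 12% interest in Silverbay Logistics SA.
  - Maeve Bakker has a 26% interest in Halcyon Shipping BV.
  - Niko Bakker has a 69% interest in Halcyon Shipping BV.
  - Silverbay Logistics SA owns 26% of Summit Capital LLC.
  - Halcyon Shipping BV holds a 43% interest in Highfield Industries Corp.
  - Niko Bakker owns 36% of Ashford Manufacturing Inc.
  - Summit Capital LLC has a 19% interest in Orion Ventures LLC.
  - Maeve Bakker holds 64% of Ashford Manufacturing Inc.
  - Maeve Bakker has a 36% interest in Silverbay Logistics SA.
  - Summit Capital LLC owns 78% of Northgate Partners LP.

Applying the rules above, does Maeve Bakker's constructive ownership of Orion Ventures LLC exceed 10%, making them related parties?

Yes

By sibling attribution (R3), Maeve Bakker is treated as also owning Niko Bakker's interest in Ashford Manufacturing Inc, giving 64% + 36% = 100%.
By sibling attribution (R3), Maeve Bakker is treated as also owning Niko Bakker's interest in Silverbay Logistics SA, giving 36% + 12% = 48%.
By sibling attribution (R3), Maeve Bakker is treated as also owning Niko Bakker's interest in Halcyon Shipping BV, giving 26% + 69% = 95%.
Chain via Ashford Manufacturing Inc. → Crosswind Energy Co. (R2): 100% × 91% × 54% = 49.14% of Orion Ventures LLC.
Chain via Silverbay Logistics SA → Summit Capital LLC (R2): 48% × 26% × 19% = 2.3712% of Orion Ventures LLC.
Chain via Halcyon Shipping BV → Highfield Industries Corp. (R2): 95% × 43% × 16% = 6.536% of Orion Ventures LLC.
Aggregating (R1): 49.14% + 2.3712% + 6.536% = 58.0472%.
58.0472% exceeds the 10% threshold, so Maeve is a related party to Orion Ventures LLC.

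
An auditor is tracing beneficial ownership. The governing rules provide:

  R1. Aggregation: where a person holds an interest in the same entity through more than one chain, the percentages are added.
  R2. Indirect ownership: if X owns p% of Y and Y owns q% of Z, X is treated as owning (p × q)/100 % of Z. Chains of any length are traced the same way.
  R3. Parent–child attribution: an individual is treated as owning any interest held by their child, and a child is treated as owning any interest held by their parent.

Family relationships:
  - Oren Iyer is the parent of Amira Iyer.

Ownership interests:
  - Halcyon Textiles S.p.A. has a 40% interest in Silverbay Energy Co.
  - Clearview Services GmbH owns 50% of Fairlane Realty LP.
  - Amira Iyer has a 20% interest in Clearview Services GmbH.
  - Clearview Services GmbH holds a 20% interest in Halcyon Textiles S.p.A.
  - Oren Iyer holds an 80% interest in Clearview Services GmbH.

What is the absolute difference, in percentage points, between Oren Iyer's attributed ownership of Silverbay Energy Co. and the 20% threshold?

12

By parent–child attribution (R3), Oren Iyer is treated as also owning Amira Iyer's interest in Clearview Services GmbH, giving 80% + 20% = 100%.
Chain via Clearview Services GmbH → Halcyon Textiles S.p.A. (R2): 100% × 20% × 40% = 8% of Silverbay Energy Co.
8% falls short of the 20% threshold by 12 percentage points.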